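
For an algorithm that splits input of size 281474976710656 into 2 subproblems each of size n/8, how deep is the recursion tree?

For divide and conquer with division factor 8:

Problem sizes at each level:
Level 0: 281474976710656
Level 1: 35184372088832
Level 2: 4398046511104
Level 3: 549755813888
Level 4: 68719476736
Level 5: 8589934592
Level 6: 1073741824
Level 7: 134217728
Level 8: 16777216
Level 9: 2097152
Level 10: 262144
Level 11: 32768
Level 12: 4096
Level 13: 512
Level 14: 64
Level 15: 8
Level 16: 1

The root is level 0 and the size-1 base case is level 16 (the tree spans levels 0 through 16, i.e. 17 levels counting the root), so the depth is the number of divisions: log_8(281474976710656) = 16

The recursion tree depth is log_8(281474976710656) = 16. At each level, the problem size is divided by 8, so it takes 16 divisions to reduce to a base case of size 1. The algorithm makes 2 recursive calls at each level.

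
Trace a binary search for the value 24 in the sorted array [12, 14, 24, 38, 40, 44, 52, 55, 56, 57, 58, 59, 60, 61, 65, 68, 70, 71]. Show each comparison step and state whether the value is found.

Binary search for 24 in [12, 14, 24, 38, 40, 44, 52, 55, 56, 57, 58, 59, 60, 61, 65, 68, 70, 71]:

lo=0, hi=17, mid=8, arr[mid]=56 -> 56 > 24, search left half
lo=0, hi=7, mid=3, arr[mid]=38 -> 38 > 24, search left half
lo=0, hi=2, mid=1, arr[mid]=14 -> 14 < 24, search right half
lo=2, hi=2, mid=2, arr[mid]=24 -> Found target at index 2!

Binary search finds 24 at index 2 after 4 comparisons. The search repeatedly halves the search space by comparing with the middle element.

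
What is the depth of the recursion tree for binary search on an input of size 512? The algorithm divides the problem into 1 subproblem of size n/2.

For divide and conquer with division factor 2:

Problem sizes at each level:
Level 0: 512
Level 1: 256
Level 2: 128
Level 3: 64
Level 4: 32
Level 5: 16
Level 6: 8
Level 7: 4
Level 8: 2
Level 9: 1

The root is level 0 and the size-1 base case is level 9 (the tree spans levels 0 through 9, i.e. 10 levels counting the root), so the depth is the number of divisions: log_2(512) = 9

The recursion tree depth is log_2(512) = 9. At each level, the problem size is divided by 2, so it takes 9 divisions to reduce to a base case of size 1. The algorithm makes 1 recursive call at each level.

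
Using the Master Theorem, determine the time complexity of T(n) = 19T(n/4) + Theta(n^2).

Master Theorem for T(n) = 19T(n/4) + O(n^2):

a = 19, b = 4, c = 2
log_b(a) = log_4(19) = 2.1240

Case 1: c = 2 < log_4(19) = 2.1240
T(n) = O(n^(log_4 19))

For T(n) = 19T(n/4) + O(n^2): log_4(19) = 2.1240. This is Case 1 of the Master Theorem (c < log_b(a), work dominated by leaves), giving O(n^(log_4 19)).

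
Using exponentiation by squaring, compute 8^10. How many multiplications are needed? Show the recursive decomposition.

Computing 8^10 by squaring (build up from 8^1; each line after the first costs one multiplication):

8^1 = 8
8^2 = (8^1)^2 = 8^2 = 64
8^4 = (8^2)^2 = 64^2 = 4096
8^5 = 8 * 8^4 = 8 * 4096 = 32768
8^10 = (8^5)^2 = 32768^2 = 1073741824

Result: 1073741824
Multiplications needed: 4 (4 lines after 8^1)

8^10 = 1073741824. Using exponentiation by squaring, this requires 4 multiplications. The key idea: if the exponent is even, square the half-power; if odd, multiply by the base once.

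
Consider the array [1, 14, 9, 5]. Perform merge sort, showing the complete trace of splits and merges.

Merge sort trace:

Split: [1, 14, 9, 5] -> [1, 14] and [9, 5]
  Split: [1, 14] -> [1] and [14]
  Merge: [1] + [14] -> [1, 14]
  Split: [9, 5] -> [9] and [5]
  Merge: [9] + [5] -> [5, 9]
Merge: [1, 14] + [5, 9] -> [1, 5, 9, 14]

Final sorted array: [1, 5, 9, 14]

The merge sort proceeds by recursively splitting the array and merging sorted halves.
After all merges, the sorted array is [1, 5, 9, 14].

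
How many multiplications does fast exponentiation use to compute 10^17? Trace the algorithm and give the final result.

Computing 10^17 by squaring (build up from 10^1; each line after the first costs one multiplication):

10^1 = 10
10^2 = (10^1)^2 = 10^2 = 100
10^4 = (10^2)^2 = 100^2 = 10000
10^8 = (10^4)^2 = 10000^2 = 100000000
10^16 = (10^8)^2 = 100000000^2 = 10000000000000000
10^17 = 10 * 10^16 = 10 * 10000000000000000 = 100000000000000000

Result: 100000000000000000
Multiplications needed: 5 (5 lines after 10^1)

10^17 = 100000000000000000. Using exponentiation by squaring, this requires 5 multiplications. The key idea: if the exponent is even, square the half-power; if odd, multiply by the base once.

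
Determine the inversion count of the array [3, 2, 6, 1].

Finding inversions in [3, 2, 6, 1]:

(0, 1): arr[0]=3 > arr[1]=2
(0, 3): arr[0]=3 > arr[3]=1
(1, 3): arr[1]=2 > arr[3]=1
(2, 3): arr[2]=6 > arr[3]=1

Total inversions: 4

The array has 4 inversion(s): (0,1), (0,3), (1,3), (2,3). Each pair (i,j) satisfies i < j and arr[i] > arr[j].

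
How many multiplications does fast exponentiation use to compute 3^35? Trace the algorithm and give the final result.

Computing 3^35 by squaring (build up from 3^1; each line after the first costs one multiplication):

3^1 = 3
3^2 = (3^1)^2 = 3^2 = 9
3^4 = (3^2)^2 = 9^2 = 81
3^8 = (3^4)^2 = 81^2 = 6561
3^16 = (3^8)^2 = 6561^2 = 43046721
3^17 = 3 * 3^16 = 3 * 43046721 = 129140163
3^34 = (3^17)^2 = 129140163^2 = 16677181699666569
3^35 = 3 * 3^34 = 3 * 16677181699666569 = 50031545098999707

Result: 50031545098999707
Multiplications needed: 7 (7 lines after 3^1)

3^35 = 50031545098999707. Using exponentiation by squaring, this requires 7 multiplications. The key idea: if the exponent is even, square the half-power; if odd, multiply by the base once.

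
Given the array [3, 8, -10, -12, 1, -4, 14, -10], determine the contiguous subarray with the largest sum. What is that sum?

Using Kadane's algorithm on [3, 8, -10, -12, 1, -4, 14, -10]:

Scanning through the array:
Position 1 (value 8): max_ending_here = 11, max_so_far = 11
Position 2 (value -10): max_ending_here = 1, max_so_far = 11
Position 3 (value -12): max_ending_here = -11, max_so_far = 11
Position 4 (value 1): max_ending_here = 1, max_so_far = 11
Position 5 (value -4): max_ending_here = -3, max_so_far = 11
Position 6 (value 14): max_ending_here = 14, max_so_far = 14
Position 7 (value -10): max_ending_here = 4, max_so_far = 14

Maximum subarray: [14]
Maximum sum: 14

The maximum subarray is [14] with sum 14. This subarray runs from index 6 to index 6.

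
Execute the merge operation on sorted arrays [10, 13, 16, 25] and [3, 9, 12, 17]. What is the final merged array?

Merging process:

Compare 10 vs 3: take 3 from right. Merged: [3]
Compare 10 vs 9: take 9 from right. Merged: [3, 9]
Compare 10 vs 12: take 10 from left. Merged: [3, 9, 10]
Compare 13 vs 12: take 12 from right. Merged: [3, 9, 10, 12]
Compare 13 vs 17: take 13 from left. Merged: [3, 9, 10, 12, 13]
Compare 16 vs 17: take 16 from left. Merged: [3, 9, 10, 12, 13, 16]
Compare 25 vs 17: take 17 from right. Merged: [3, 9, 10, 12, 13, 16, 17]
Append remaining from left: [25]. Merged: [3, 9, 10, 12, 13, 16, 17, 25]

Final merged array: [3, 9, 10, 12, 13, 16, 17, 25]
Total comparisons: 7

The merged array is [3, 9, 10, 12, 13, 16, 17, 25], requiring 7 comparisons. The merge step runs in O(n) time where n is the total number of elements.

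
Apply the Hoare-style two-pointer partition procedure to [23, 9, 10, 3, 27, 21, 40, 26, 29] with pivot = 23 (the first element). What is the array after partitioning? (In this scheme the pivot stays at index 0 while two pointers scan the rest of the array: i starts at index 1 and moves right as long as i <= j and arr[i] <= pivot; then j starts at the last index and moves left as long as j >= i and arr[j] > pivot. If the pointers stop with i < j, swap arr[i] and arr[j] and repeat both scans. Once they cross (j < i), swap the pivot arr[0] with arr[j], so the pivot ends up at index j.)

Hoare-style two-pointer partition with pivot = 23:

Initial array: [23, 9, 10, 3, 27, 21, 40, 26, 29]

Pointers start at i = 1, j = 8.
i stops at index 4 (arr[4]=27 > 23), j stops at index 5 (arr[5]=21 <= 23): swap arr[4] and arr[5], array becomes [23, 9, 10, 3, 21, 27, 40, 26, 29]
i ends at 5, j ends at 4: the pointers have crossed (j < i), so scanning stops.

Swap pivot arr[0] with arr[4] to place pivot at position 4: [21, 9, 10, 3, 23, 27, 40, 26, 29]
Pivot position: 4

After partitioning with pivot 23, the array becomes [21, 9, 10, 3, 23, 27, 40, 26, 29]. The pivot is placed at index 4. All elements to the left of the pivot are <= 23, and all elements to the right are > 23.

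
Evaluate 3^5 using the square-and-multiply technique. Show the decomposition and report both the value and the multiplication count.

Computing 3^5 by squaring (build up from 3^1; each line after the first costs one multiplication):

3^1 = 3
3^2 = (3^1)^2 = 3^2 = 9
3^4 = (3^2)^2 = 9^2 = 81
3^5 = 3 * 3^4 = 3 * 81 = 243

Result: 243
Multiplications needed: 3 (3 lines after 3^1)

3^5 = 243. Using exponentiation by squaring, this requires 3 multiplications. The key idea: if the exponent is even, square the half-power; if odd, multiply by the base once.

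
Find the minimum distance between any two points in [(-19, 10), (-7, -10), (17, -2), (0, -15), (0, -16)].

Computing all pairwise distances among 5 points:

d((-19, 10), (-7, -10)) = 23.3238
d((-19, 10), (17, -2)) = 37.9473
d((-19, 10), (0, -15)) = 31.4006
d((-19, 10), (0, -16)) = 32.2025
d((-7, -10), (17, -2)) = 25.2982
d((-7, -10), (0, -15)) = 8.6023
d((-7, -10), (0, -16)) = 9.2195
d((17, -2), (0, -15)) = 21.4009
d((17, -2), (0, -16)) = 22.0227
d((0, -15), (0, -16)) = 1.0 <-- minimum

Closest pair: (0, -15) and (0, -16) with distance 1.0

The closest pair is (0, -15) and (0, -16) with Euclidean distance 1.0. For 5 points, brute-force pairwise comparison is shown above. For large n, the divide-and-conquer algorithm (sort by x, recurse on halves, check the dividing strip) achieves O(n log n).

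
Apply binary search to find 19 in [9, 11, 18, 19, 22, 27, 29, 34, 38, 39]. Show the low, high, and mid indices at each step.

Binary search for 19 in [9, 11, 18, 19, 22, 27, 29, 34, 38, 39]:

lo=0, hi=9, mid=4, arr[mid]=22 -> 22 > 19, search left half
lo=0, hi=3, mid=1, arr[mid]=11 -> 11 < 19, search right half
lo=2, hi=3, mid=2, arr[mid]=18 -> 18 < 19, search right half
lo=3, hi=3, mid=3, arr[mid]=19 -> Found target at index 3!

Binary search finds 19 at index 3 after 4 comparisons. The search repeatedly halves the search space by comparing with the middle element.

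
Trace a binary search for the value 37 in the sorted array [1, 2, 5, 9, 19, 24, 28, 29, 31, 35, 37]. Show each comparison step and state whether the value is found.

Binary search for 37 in [1, 2, 5, 9, 19, 24, 28, 29, 31, 35, 37]:

lo=0, hi=10, mid=5, arr[mid]=24 -> 24 < 37, search right half
lo=6, hi=10, mid=8, arr[mid]=31 -> 31 < 37, search right half
lo=9, hi=10, mid=9, arr[mid]=35 -> 35 < 37, search right half
lo=10, hi=10, mid=10, arr[mid]=37 -> Found target at index 10!

Binary search finds 37 at index 10 after 4 comparisons. The search repeatedly halves the search space by comparing with the middle element.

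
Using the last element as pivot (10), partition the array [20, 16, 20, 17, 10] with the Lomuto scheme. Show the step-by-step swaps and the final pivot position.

Lomuto partition with pivot = 10:

Initial array: [20, 16, 20, 17, 10]

arr[0]=20 > 10: no swap
arr[1]=16 > 10: no swap
arr[2]=20 > 10: no swap
arr[3]=17 > 10: no swap

Place pivot at position 0: [10, 16, 20, 17, 20]
Pivot position: 0

After partitioning with pivot 10, the array becomes [10, 16, 20, 17, 20]. The pivot is placed at index 0. All elements to the left of the pivot are <= 10, and all elements to the right are > 10.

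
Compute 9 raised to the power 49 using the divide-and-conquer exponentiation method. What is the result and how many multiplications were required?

Computing 9^49 by squaring (build up from 9^1; each line after the first costs one multiplication):

9^1 = 9
9^2 = (9^1)^2 = 9^2 = 81
9^3 = 9 * 9^2 = 9 * 81 = 729
9^6 = (9^3)^2 = 729^2 = 531441
9^12 = (9^6)^2 = 531441^2 = 282429536481
9^24 = (9^12)^2 = 282429536481^2 = 79766443076872509863361
9^48 = (9^24)^2 = 79766443076872509863361^2 = 6362685441135942358474828762538534230890216321
9^49 = 9 * 9^48 = 9 * 6362685441135942358474828762538534230890216321 = 57264168970223481226273458862846808078011946889

Result: 57264168970223481226273458862846808078011946889
Multiplications needed: 7 (7 lines after 9^1)

9^49 = 57264168970223481226273458862846808078011946889. Using exponentiation by squaring, this requires 7 multiplications. The key idea: if the exponent is even, square the half-power; if odd, multiply by the base once.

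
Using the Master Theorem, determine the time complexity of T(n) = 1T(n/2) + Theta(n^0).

Master Theorem for T(n) = 1T(n/2) + O(n^0):

a = 1, b = 2, c = 0
log_b(a) = log_2(1) = 0.0000

Case 2: c = 0 = log_2(1) = 0.0000
T(n) = O(n^0 log n) = O(log n)

For T(n) = 1T(n/2) + O(n^0): log_2(1) = 0.0000. This is Case 2 of the Master Theorem (c = log_b(a), equal work at all levels), giving O(log n).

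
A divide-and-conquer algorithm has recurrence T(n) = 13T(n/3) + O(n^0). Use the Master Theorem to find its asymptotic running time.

Master Theorem for T(n) = 13T(n/3) + O(n^0):

a = 13, b = 3, c = 0
log_b(a) = log_3(13) = 2.3347

Case 1: c = 0 < log_3(13) = 2.3347
T(n) = O(n^(log_3 13))

For T(n) = 13T(n/3) + O(n^0): log_3(13) = 2.3347. This is Case 1 of the Master Theorem (c < log_b(a), work dominated by leaves), giving O(n^(log_3 13)).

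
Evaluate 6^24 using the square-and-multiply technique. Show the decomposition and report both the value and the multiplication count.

Computing 6^24 by squaring (build up from 6^1; each line after the first costs one multiplication):

6^1 = 6
6^2 = (6^1)^2 = 6^2 = 36
6^3 = 6 * 6^2 = 6 * 36 = 216
6^6 = (6^3)^2 = 216^2 = 46656
6^12 = (6^6)^2 = 46656^2 = 2176782336
6^24 = (6^12)^2 = 2176782336^2 = 4738381338321616896

Result: 4738381338321616896
Multiplications needed: 5 (5 lines after 6^1)

6^24 = 4738381338321616896. Using exponentiation by squaring, this requires 5 multiplications. The key idea: if the exponent is even, square the half-power; if odd, multiply by the base once.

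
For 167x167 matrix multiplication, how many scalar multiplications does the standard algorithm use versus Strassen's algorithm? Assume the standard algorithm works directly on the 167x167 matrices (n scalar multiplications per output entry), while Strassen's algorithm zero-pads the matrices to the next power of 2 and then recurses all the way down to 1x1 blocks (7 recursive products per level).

Matrix multiplication for 167x167 matrices:

Strassen's algorithm requires power-of-2 dimensions. Pad 167x167 to 256x256 (next power of 2).

Standard algorithm: 167^3 = 4657463 multiplications
Strassen's algorithm: 7^(log2(256)) = 7^8 = 5764801 multiplications
Difference: 4657463 - 5764801 = -1107338 (Strassen uses MORE here due to padding overhead — for small or just-over-power-of-2 n, padding can outweigh the per-level savings)

Standard: 4657463 multiplications (167^3). Strassen: 5764801 multiplications (7^8, after padding to 256x256). Strassen reduces 8 recursive multiplications to 7 at each level.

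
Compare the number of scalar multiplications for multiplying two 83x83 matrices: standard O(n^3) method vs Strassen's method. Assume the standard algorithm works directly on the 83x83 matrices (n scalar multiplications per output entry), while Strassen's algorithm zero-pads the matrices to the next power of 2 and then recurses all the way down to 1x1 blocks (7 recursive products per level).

Matrix multiplication for 83x83 matrices:

Strassen's algorithm requires power-of-2 dimensions. Pad 83x83 to 128x128 (next power of 2).

Standard algorithm: 83^3 = 571787 multiplications
Strassen's algorithm: 7^(log2(128)) = 7^7 = 823543 multiplications
Difference: 571787 - 823543 = -251756 (Strassen uses MORE here due to padding overhead — for small or just-over-power-of-2 n, padding can outweigh the per-level savings)

Standard: 571787 multiplications (83^3). Strassen: 823543 multiplications (7^7, after padding to 128x128). Strassen reduces 8 recursive multiplications to 7 at each level.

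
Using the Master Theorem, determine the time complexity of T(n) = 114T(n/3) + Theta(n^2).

Master Theorem for T(n) = 114T(n/3) + O(n^2):

a = 114, b = 3, c = 2
log_b(a) = log_3(114) = 4.3111

Case 1: c = 2 < log_3(114) = 4.3111
T(n) = O(n^(log_3 114))

For T(n) = 114T(n/3) + O(n^2): log_3(114) = 4.3111. This is Case 1 of the Master Theorem (c < log_b(a), work dominated by leaves), giving O(n^(log_3 114)).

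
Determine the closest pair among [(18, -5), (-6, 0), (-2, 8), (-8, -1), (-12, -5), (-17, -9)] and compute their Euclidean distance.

Computing all pairwise distances among 6 points:

d((18, -5), (-6, 0)) = 24.5153
d((18, -5), (-2, 8)) = 23.8537
d((18, -5), (-8, -1)) = 26.3059
d((18, -5), (-12, -5)) = 30.0
d((18, -5), (-17, -9)) = 35.2278
d((-6, 0), (-2, 8)) = 8.9443
d((-6, 0), (-8, -1)) = 2.2361 <-- minimum
d((-6, 0), (-12, -5)) = 7.8102
d((-6, 0), (-17, -9)) = 14.2127
d((-2, 8), (-8, -1)) = 10.8167
d((-2, 8), (-12, -5)) = 16.4012
d((-2, 8), (-17, -9)) = 22.6716
d((-8, -1), (-12, -5)) = 5.6569
d((-8, -1), (-17, -9)) = 12.0416
d((-12, -5), (-17, -9)) = 6.4031

Closest pair: (-6, 0) and (-8, -1) with distance 2.2361

The closest pair is (-6, 0) and (-8, -1) with Euclidean distance 2.2361. For 6 points, brute-force pairwise comparison is shown above. For large n, the divide-and-conquer algorithm (sort by x, recurse on halves, check the dividing strip) achieves O(n log n).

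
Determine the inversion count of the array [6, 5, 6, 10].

Finding inversions in [6, 5, 6, 10]:

(0, 1): arr[0]=6 > arr[1]=5

Total inversions: 1

The array has 1 inversion(s): (0,1). Each pair (i,j) satisfies i < j and arr[i] > arr[j].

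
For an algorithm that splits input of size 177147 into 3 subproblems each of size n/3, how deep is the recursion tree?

For divide and conquer with division factor 3:

Problem sizes at each level:
Level 0: 177147
Level 1: 59049
Level 2: 19683
Level 3: 6561
Level 4: 2187
Level 5: 729
Level 6: 243
Level 7: 81
Level 8: 27
Level 9: 9
Level 10: 3
Level 11: 1

The root is level 0 and the size-1 base case is level 11 (the tree spans levels 0 through 11, i.e. 12 levels counting the root), so the depth is the number of divisions: log_3(177147) = 11

The recursion tree depth is log_3(177147) = 11. At each level, the problem size is divided by 3, so it takes 11 divisions to reduce to a base case of size 1. The algorithm makes 3 recursive calls at each level.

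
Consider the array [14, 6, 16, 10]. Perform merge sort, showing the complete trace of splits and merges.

Merge sort trace:

Split: [14, 6, 16, 10] -> [14, 6] and [16, 10]
  Split: [14, 6] -> [14] and [6]
  Merge: [14] + [6] -> [6, 14]
  Split: [16, 10] -> [16] and [10]
  Merge: [16] + [10] -> [10, 16]
Merge: [6, 14] + [10, 16] -> [6, 10, 14, 16]

Final sorted array: [6, 10, 14, 16]

The merge sort proceeds by recursively splitting the array and merging sorted halves.
After all merges, the sorted array is [6, 10, 14, 16].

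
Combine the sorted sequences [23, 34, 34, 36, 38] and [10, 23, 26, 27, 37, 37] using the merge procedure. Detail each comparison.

Merging process:

Compare 23 vs 10: take 10 from right. Merged: [10]
Compare 23 vs 23: take 23 from left. Merged: [10, 23]
Compare 34 vs 23: take 23 from right. Merged: [10, 23, 23]
Compare 34 vs 26: take 26 from right. Merged: [10, 23, 23, 26]
Compare 34 vs 27: take 27 from right. Merged: [10, 23, 23, 26, 27]
Compare 34 vs 37: take 34 from left. Merged: [10, 23, 23, 26, 27, 34]
Compare 34 vs 37: take 34 from left. Merged: [10, 23, 23, 26, 27, 34, 34]
Compare 36 vs 37: take 36 from left. Merged: [10, 23, 23, 26, 27, 34, 34, 36]
Compare 38 vs 37: take 37 from right. Merged: [10, 23, 23, 26, 27, 34, 34, 36, 37]
Compare 38 vs 37: take 37 from right. Merged: [10, 23, 23, 26, 27, 34, 34, 36, 37, 37]
Append remaining from left: [38]. Merged: [10, 23, 23, 26, 27, 34, 34, 36, 37, 37, 38]

Final merged array: [10, 23, 23, 26, 27, 34, 34, 36, 37, 37, 38]
Total comparisons: 10

The merged array is [10, 23, 23, 26, 27, 34, 34, 36, 37, 37, 38], requiring 10 comparisons. The merge step runs in O(n) time where n is the total number of elements.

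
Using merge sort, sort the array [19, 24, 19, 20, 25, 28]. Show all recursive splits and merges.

Merge sort trace:

Split: [19, 24, 19, 20, 25, 28] -> [19, 24, 19] and [20, 25, 28]
  Split: [19, 24, 19] -> [19] and [24, 19]
    Split: [24, 19] -> [24] and [19]
    Merge: [24] + [19] -> [19, 24]
  Merge: [19] + [19, 24] -> [19, 19, 24]
  Split: [20, 25, 28] -> [20] and [25, 28]
    Split: [25, 28] -> [25] and [28]
    Merge: [25] + [28] -> [25, 28]
  Merge: [20] + [25, 28] -> [20, 25, 28]
Merge: [19, 19, 24] + [20, 25, 28] -> [19, 19, 20, 24, 25, 28]

Final sorted array: [19, 19, 20, 24, 25, 28]

The merge sort proceeds by recursively splitting the array and merging sorted halves.
After all merges, the sorted array is [19, 19, 20, 24, 25, 28].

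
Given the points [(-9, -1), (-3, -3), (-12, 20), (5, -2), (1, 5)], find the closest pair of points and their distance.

Computing all pairwise distances among 5 points:

d((-9, -1), (-3, -3)) = 6.3246 <-- minimum
d((-9, -1), (-12, 20)) = 21.2132
d((-9, -1), (5, -2)) = 14.0357
d((-9, -1), (1, 5)) = 11.6619
d((-3, -3), (-12, 20)) = 24.6982
d((-3, -3), (5, -2)) = 8.0623
d((-3, -3), (1, 5)) = 8.9443
d((-12, 20), (5, -2)) = 27.8029
d((-12, 20), (1, 5)) = 19.8494
d((5, -2), (1, 5)) = 8.0623

Closest pair: (-9, -1) and (-3, -3) with distance 6.3246

The closest pair is (-9, -1) and (-3, -3) with Euclidean distance 6.3246. For 5 points, brute-force pairwise comparison is shown above. For large n, the divide-and-conquer algorithm (sort by x, recurse on halves, check the dividing strip) achieves O(n log n).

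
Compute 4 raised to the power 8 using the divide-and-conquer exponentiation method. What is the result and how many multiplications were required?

Computing 4^8 by squaring (build up from 4^1; each line after the first costs one multiplication):

4^1 = 4
4^2 = (4^1)^2 = 4^2 = 16
4^4 = (4^2)^2 = 16^2 = 256
4^8 = (4^4)^2 = 256^2 = 65536

Result: 65536
Multiplications needed: 3 (3 lines after 4^1)

4^8 = 65536. Using exponentiation by squaring, this requires 3 multiplications. The key idea: if the exponent is even, square the half-power; if odd, multiply by the base once.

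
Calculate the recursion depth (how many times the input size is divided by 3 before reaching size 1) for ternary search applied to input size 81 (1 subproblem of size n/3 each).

For divide and conquer with division factor 3:

Problem sizes at each level:
Level 0: 81
Level 1: 27
Level 2: 9
Level 3: 3
Level 4: 1

The root is level 0 and the size-1 base case is level 4 (the tree spans levels 0 through 4, i.e. 5 levels counting the root), so the depth is the number of divisions: log_3(81) = 4

The recursion tree depth is log_3(81) = 4. At each level, the problem size is divided by 3, so it takes 4 divisions to reduce to a base case of size 1. The algorithm makes 1 recursive call at each level.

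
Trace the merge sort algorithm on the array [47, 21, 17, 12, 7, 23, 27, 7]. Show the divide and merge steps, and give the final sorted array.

Merge sort trace:

Split: [47, 21, 17, 12, 7, 23, 27, 7] -> [47, 21, 17, 12] and [7, 23, 27, 7]
  Split: [47, 21, 17, 12] -> [47, 21] and [17, 12]
    Split: [47, 21] -> [47] and [21]
    Merge: [47] + [21] -> [21, 47]
    Split: [17, 12] -> [17] and [12]
    Merge: [17] + [12] -> [12, 17]
  Merge: [21, 47] + [12, 17] -> [12, 17, 21, 47]
  Split: [7, 23, 27, 7] -> [7, 23] and [27, 7]
    Split: [7, 23] -> [7] and [23]
    Merge: [7] + [23] -> [7, 23]
    Split: [27, 7] -> [27] and [7]
    Merge: [27] + [7] -> [7, 27]
  Merge: [7, 23] + [7, 27] -> [7, 7, 23, 27]
Merge: [12, 17, 21, 47] + [7, 7, 23, 27] -> [7, 7, 12, 17, 21, 23, 27, 47]

Final sorted array: [7, 7, 12, 17, 21, 23, 27, 47]

The merge sort proceeds by recursively splitting the array and merging sorted halves.
After all merges, the sorted array is [7, 7, 12, 17, 21, 23, 27, 47].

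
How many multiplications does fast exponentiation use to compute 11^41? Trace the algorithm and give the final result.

Computing 11^41 by squaring (build up from 11^1; each line after the first costs one multiplication):

11^1 = 11
11^2 = (11^1)^2 = 11^2 = 121
11^4 = (11^2)^2 = 121^2 = 14641
11^5 = 11 * 11^4 = 11 * 14641 = 161051
11^10 = (11^5)^2 = 161051^2 = 25937424601
11^20 = (11^10)^2 = 25937424601^2 = 672749994932560009201
11^40 = (11^20)^2 = 672749994932560009201^2 = 452592555681759518058893560348969204658401
11^41 = 11 * 11^40 = 11 * 452592555681759518058893560348969204658401 = 4978518112499354698647829163838661251242411

Result: 4978518112499354698647829163838661251242411
Multiplications needed: 7 (7 lines after 11^1)

11^41 = 4978518112499354698647829163838661251242411. Using exponentiation by squaring, this requires 7 multiplications. The key idea: if the exponent is even, square the half-power; if odd, multiply by the base once.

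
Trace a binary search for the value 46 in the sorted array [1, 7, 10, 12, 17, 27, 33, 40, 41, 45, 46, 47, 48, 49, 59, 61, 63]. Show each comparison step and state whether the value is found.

Binary search for 46 in [1, 7, 10, 12, 17, 27, 33, 40, 41, 45, 46, 47, 48, 49, 59, 61, 63]:

lo=0, hi=16, mid=8, arr[mid]=41 -> 41 < 46, search right half
lo=9, hi=16, mid=12, arr[mid]=48 -> 48 > 46, search left half
lo=9, hi=11, mid=10, arr[mid]=46 -> Found target at index 10!

Binary search finds 46 at index 10 after 3 comparisons. The search repeatedly halves the search space by comparing with the middle element.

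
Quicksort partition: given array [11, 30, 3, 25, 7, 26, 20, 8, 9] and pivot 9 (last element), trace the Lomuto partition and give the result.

Lomuto partition with pivot = 9:

Initial array: [11, 30, 3, 25, 7, 26, 20, 8, 9]

arr[0]=11 > 9: no swap
arr[1]=30 > 9: no swap
arr[2]=3 <= 9: swap with position 0, array becomes [3, 30, 11, 25, 7, 26, 20, 8, 9]
arr[3]=25 > 9: no swap
arr[4]=7 <= 9: swap with position 1, array becomes [3, 7, 11, 25, 30, 26, 20, 8, 9]
arr[5]=26 > 9: no swap
arr[6]=20 > 9: no swap
arr[7]=8 <= 9: swap with position 2, array becomes [3, 7, 8, 25, 30, 26, 20, 11, 9]

Place pivot at position 3: [3, 7, 8, 9, 30, 26, 20, 11, 25]
Pivot position: 3

After partitioning with pivot 9, the array becomes [3, 7, 8, 9, 30, 26, 20, 11, 25]. The pivot is placed at index 3. All elements to the left of the pivot are <= 9, and all elements to the right are > 9.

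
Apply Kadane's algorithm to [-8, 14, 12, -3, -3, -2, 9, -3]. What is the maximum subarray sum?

Using Kadane's algorithm on [-8, 14, 12, -3, -3, -2, 9, -3]:

Scanning through the array:
Position 1 (value 14): max_ending_here = 14, max_so_far = 14
Position 2 (value 12): max_ending_here = 26, max_so_far = 26
Position 3 (value -3): max_ending_here = 23, max_so_far = 26
Position 4 (value -3): max_ending_here = 20, max_so_far = 26
Position 5 (value -2): max_ending_here = 18, max_so_far = 26
Position 6 (value 9): max_ending_here = 27, max_so_far = 27
Position 7 (value -3): max_ending_here = 24, max_so_far = 27

Maximum subarray: [14, 12, -3, -3, -2, 9]
Maximum sum: 27

The maximum subarray is [14, 12, -3, -3, -2, 9] with sum 27. This subarray runs from index 1 to index 6.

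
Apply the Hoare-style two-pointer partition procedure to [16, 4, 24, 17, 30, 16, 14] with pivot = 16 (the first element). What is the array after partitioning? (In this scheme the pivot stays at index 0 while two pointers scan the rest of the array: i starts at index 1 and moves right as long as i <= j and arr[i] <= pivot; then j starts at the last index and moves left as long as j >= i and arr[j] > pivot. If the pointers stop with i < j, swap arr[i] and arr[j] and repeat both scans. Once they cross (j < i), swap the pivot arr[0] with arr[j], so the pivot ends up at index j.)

Hoare-style two-pointer partition with pivot = 16:

Initial array: [16, 4, 24, 17, 30, 16, 14]

Pointers start at i = 1, j = 6.
i stops at index 2 (arr[2]=24 > 16), j stops at index 6 (arr[6]=14 <= 16): swap arr[2] and arr[6], array becomes [16, 4, 14, 17, 30, 16, 24]
i stops at index 3 (arr[3]=17 > 16), j stops at index 5 (arr[5]=16 <= 16): swap arr[3] and arr[5], array becomes [16, 4, 14, 16, 30, 17, 24]
i ends at 4, j ends at 3: the pointers have crossed (j < i), so scanning stops.

Swap pivot arr[0] with arr[3] to place pivot at position 3: [16, 4, 14, 16, 30, 17, 24]
Pivot position: 3

After partitioning with pivot 16, the array becomes [16, 4, 14, 16, 30, 17, 24]. The pivot is placed at index 3. All elements to the left of the pivot are <= 16, and all elements to the right are > 16.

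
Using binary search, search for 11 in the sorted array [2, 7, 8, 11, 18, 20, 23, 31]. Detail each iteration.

Binary search for 11 in [2, 7, 8, 11, 18, 20, 23, 31]:

lo=0, hi=7, mid=3, arr[mid]=11 -> Found target at index 3!

Binary search finds 11 at index 3 after 1 comparisons. The search repeatedly halves the search space by comparing with the middle element.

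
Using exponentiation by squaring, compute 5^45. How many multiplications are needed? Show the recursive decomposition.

Computing 5^45 by squaring (build up from 5^1; each line after the first costs one multiplication):

5^1 = 5
5^2 = (5^1)^2 = 5^2 = 25
5^4 = (5^2)^2 = 25^2 = 625
5^5 = 5 * 5^4 = 5 * 625 = 3125
5^10 = (5^5)^2 = 3125^2 = 9765625
5^11 = 5 * 5^10 = 5 * 9765625 = 48828125
5^22 = (5^11)^2 = 48828125^2 = 2384185791015625
5^44 = (5^22)^2 = 2384185791015625^2 = 5684341886080801486968994140625
5^45 = 5 * 5^44 = 5 * 5684341886080801486968994140625 = 28421709430404007434844970703125

Result: 28421709430404007434844970703125
Multiplications needed: 8 (8 lines after 5^1)

5^45 = 28421709430404007434844970703125. Using exponentiation by squaring, this requires 8 multiplications. The key idea: if the exponent is even, square the half-power; if odd, multiply by the base once.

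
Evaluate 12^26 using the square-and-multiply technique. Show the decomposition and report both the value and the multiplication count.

Computing 12^26 by squaring (build up from 12^1; each line after the first costs one multiplication):

12^1 = 12
12^2 = (12^1)^2 = 12^2 = 144
12^3 = 12 * 12^2 = 12 * 144 = 1728
12^6 = (12^3)^2 = 1728^2 = 2985984
12^12 = (12^6)^2 = 2985984^2 = 8916100448256
12^13 = 12 * 12^12 = 12 * 8916100448256 = 106993205379072
12^26 = (12^13)^2 = 106993205379072^2 = 11447545997288281555215581184

Result: 11447545997288281555215581184
Multiplications needed: 6 (6 lines after 12^1)

12^26 = 11447545997288281555215581184. Using exponentiation by squaring, this requires 6 multiplications. The key idea: if the exponent is even, square the half-power; if odd, multiply by the base once.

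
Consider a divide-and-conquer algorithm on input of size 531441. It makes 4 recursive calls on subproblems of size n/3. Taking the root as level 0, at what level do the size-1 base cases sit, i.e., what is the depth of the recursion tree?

For divide and conquer with division factor 3:

Problem sizes at each level:
Level 0: 531441
Level 1: 177147
Level 2: 59049
Level 3: 19683
Level 4: 6561
Level 5: 2187
Level 6: 729
Level 7: 243
Level 8: 81
Level 9: 27
Level 10: 9
Level 11: 3
Level 12: 1

The root is level 0 and the size-1 base case is level 12 (the tree spans levels 0 through 12, i.e. 13 levels counting the root), so the depth is the number of divisions: log_3(531441) = 12

The recursion tree depth is log_3(531441) = 12. At each level, the problem size is divided by 3, so it takes 12 divisions to reduce to a base case of size 1. The algorithm makes 4 recursive calls at each level.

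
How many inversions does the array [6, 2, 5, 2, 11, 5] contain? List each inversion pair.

Finding inversions in [6, 2, 5, 2, 11, 5]:

(0, 1): arr[0]=6 > arr[1]=2
(0, 2): arr[0]=6 > arr[2]=5
(0, 3): arr[0]=6 > arr[3]=2
(0, 5): arr[0]=6 > arr[5]=5
(2, 3): arr[2]=5 > arr[3]=2
(4, 5): arr[4]=11 > arr[5]=5

Total inversions: 6

The array has 6 inversion(s): (0,1), (0,2), (0,3), (0,5), (2,3), (4,5). Each pair (i,j) satisfies i < j and arr[i] > arr[j].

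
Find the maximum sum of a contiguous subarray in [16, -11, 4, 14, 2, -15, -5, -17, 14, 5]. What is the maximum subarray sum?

Using Kadane's algorithm on [16, -11, 4, 14, 2, -15, -5, -17, 14, 5]:

Scanning through the array:
Position 1 (value -11): max_ending_here = 5, max_so_far = 16
Position 2 (value 4): max_ending_here = 9, max_so_far = 16
Position 3 (value 14): max_ending_here = 23, max_so_far = 23
Position 4 (value 2): max_ending_here = 25, max_so_far = 25
Position 5 (value -15): max_ending_here = 10, max_so_far = 25
Position 6 (value -5): max_ending_here = 5, max_so_far = 25
Position 7 (value -17): max_ending_here = -12, max_so_far = 25
Position 8 (value 14): max_ending_here = 14, max_so_far = 25
Position 9 (value 5): max_ending_here = 19, max_so_far = 25

Maximum subarray: [16, -11, 4, 14, 2]
Maximum sum: 25

The maximum subarray is [16, -11, 4, 14, 2] with sum 25. This subarray runs from index 0 to index 4.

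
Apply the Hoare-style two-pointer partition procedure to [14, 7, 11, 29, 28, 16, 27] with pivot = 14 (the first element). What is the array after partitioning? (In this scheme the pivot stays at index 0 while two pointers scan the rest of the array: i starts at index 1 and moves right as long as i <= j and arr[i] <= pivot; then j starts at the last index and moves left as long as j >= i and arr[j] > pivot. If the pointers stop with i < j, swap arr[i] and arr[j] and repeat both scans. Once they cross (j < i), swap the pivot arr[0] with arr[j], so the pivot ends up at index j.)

Hoare-style two-pointer partition with pivot = 14:

Initial array: [14, 7, 11, 29, 28, 16, 27]

Pointers start at i = 1, j = 6.
i ends at 3, j ends at 2: the pointers have crossed (j < i), so scanning stops.

Swap pivot arr[0] with arr[2] to place pivot at position 2: [11, 7, 14, 29, 28, 16, 27]
Pivot position: 2

After partitioning with pivot 14, the array becomes [11, 7, 14, 29, 28, 16, 27]. The pivot is placed at index 2. All elements to the left of the pivot are <= 14, and all elements to the right are > 14.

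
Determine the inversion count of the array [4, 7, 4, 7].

Finding inversions in [4, 7, 4, 7]:

(1, 2): arr[1]=7 > arr[2]=4

Total inversions: 1

The array has 1 inversion(s): (1,2). Each pair (i,j) satisfies i < j and arr[i] > arr[j].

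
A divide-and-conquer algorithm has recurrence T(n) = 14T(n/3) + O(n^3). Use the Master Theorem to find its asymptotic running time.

Master Theorem for T(n) = 14T(n/3) + O(n^3):

a = 14, b = 3, c = 3
log_b(a) = log_3(14) = 2.4022

Case 3: c = 3 > log_3(14) = 2.4022
T(n) = O(n^3) = O(n^3)

For T(n) = 14T(n/3) + O(n^3): log_3(14) = 2.4022. This is Case 3 of the Master Theorem (c > log_b(a), work dominated by root), giving O(n^3).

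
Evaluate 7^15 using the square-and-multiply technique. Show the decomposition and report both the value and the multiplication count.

Computing 7^15 by squaring (build up from 7^1; each line after the first costs one multiplication):

7^1 = 7
7^2 = (7^1)^2 = 7^2 = 49
7^3 = 7 * 7^2 = 7 * 49 = 343
7^6 = (7^3)^2 = 343^2 = 117649
7^7 = 7 * 7^6 = 7 * 117649 = 823543
7^14 = (7^7)^2 = 823543^2 = 678223072849
7^15 = 7 * 7^14 = 7 * 678223072849 = 4747561509943

Result: 4747561509943
Multiplications needed: 6 (6 lines after 7^1)

7^15 = 4747561509943. Using exponentiation by squaring, this requires 6 multiplications. The key idea: if the exponent is even, square the half-power; if odd, multiply by the base once.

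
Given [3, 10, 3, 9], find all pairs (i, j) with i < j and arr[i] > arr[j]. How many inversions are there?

Finding inversions in [3, 10, 3, 9]:

(1, 2): arr[1]=10 > arr[2]=3
(1, 3): arr[1]=10 > arr[3]=9

Total inversions: 2

The array has 2 inversion(s): (1,2), (1,3). Each pair (i,j) satisfies i < j and arr[i] > arr[j].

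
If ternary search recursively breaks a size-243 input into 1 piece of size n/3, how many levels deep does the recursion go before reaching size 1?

For divide and conquer with division factor 3:

Problem sizes at each level:
Level 0: 243
Level 1: 81
Level 2: 27
Level 3: 9
Level 4: 3
Level 5: 1

The root is level 0 and the size-1 base case is level 5 (the tree spans levels 0 through 5, i.e. 6 levels counting the root), so the depth is the number of divisions: log_3(243) = 5

The recursion tree depth is log_3(243) = 5. At each level, the problem size is divided by 3, so it takes 5 divisions to reduce to a base case of size 1. The algorithm makes 1 recursive call at each level.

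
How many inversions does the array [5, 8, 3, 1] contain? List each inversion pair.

Finding inversions in [5, 8, 3, 1]:

(0, 2): arr[0]=5 > arr[2]=3
(0, 3): arr[0]=5 > arr[3]=1
(1, 2): arr[1]=8 > arr[2]=3
(1, 3): arr[1]=8 > arr[3]=1
(2, 3): arr[2]=3 > arr[3]=1

Total inversions: 5

The array has 5 inversion(s): (0,2), (0,3), (1,2), (1,3), (2,3). Each pair (i,j) satisfies i < j and arr[i] > arr[j].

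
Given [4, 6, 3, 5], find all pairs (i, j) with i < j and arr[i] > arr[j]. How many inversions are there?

Finding inversions in [4, 6, 3, 5]:

(0, 2): arr[0]=4 > arr[2]=3
(1, 2): arr[1]=6 > arr[2]=3
(1, 3): arr[1]=6 > arr[3]=5

Total inversions: 3

The array has 3 inversion(s): (0,2), (1,2), (1,3). Each pair (i,j) satisfies i < j and arr[i] > arr[j].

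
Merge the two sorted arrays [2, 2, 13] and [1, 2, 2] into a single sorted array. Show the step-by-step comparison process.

Merging process:

Compare 2 vs 1: take 1 from right. Merged: [1]
Compare 2 vs 2: take 2 from left. Merged: [1, 2]
Compare 2 vs 2: take 2 from left. Merged: [1, 2, 2]
Compare 13 vs 2: take 2 from right. Merged: [1, 2, 2, 2]
Compare 13 vs 2: take 2 from right. Merged: [1, 2, 2, 2, 2]
Append remaining from left: [13]. Merged: [1, 2, 2, 2, 2, 13]

Final merged array: [1, 2, 2, 2, 2, 13]
Total comparisons: 5

The merged array is [1, 2, 2, 2, 2, 13], requiring 5 comparisons. The merge step runs in O(n) time where n is the total number of elements.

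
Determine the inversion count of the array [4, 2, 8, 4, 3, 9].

Finding inversions in [4, 2, 8, 4, 3, 9]:

(0, 1): arr[0]=4 > arr[1]=2
(0, 4): arr[0]=4 > arr[4]=3
(2, 3): arr[2]=8 > arr[3]=4
(2, 4): arr[2]=8 > arr[4]=3
(3, 4): arr[3]=4 > arr[4]=3

Total inversions: 5

The array has 5 inversion(s): (0,1), (0,4), (2,3), (2,4), (3,4). Each pair (i,j) satisfies i < j and arr[i] > arr[j].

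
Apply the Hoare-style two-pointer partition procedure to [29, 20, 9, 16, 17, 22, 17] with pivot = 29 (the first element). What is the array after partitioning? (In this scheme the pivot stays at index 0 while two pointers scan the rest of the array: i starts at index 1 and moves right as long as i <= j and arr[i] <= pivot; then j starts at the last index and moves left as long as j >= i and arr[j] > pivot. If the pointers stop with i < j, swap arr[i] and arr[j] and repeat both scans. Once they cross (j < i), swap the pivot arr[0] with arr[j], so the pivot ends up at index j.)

Hoare-style two-pointer partition with pivot = 29:

Initial array: [29, 20, 9, 16, 17, 22, 17]

Pointers start at i = 1, j = 6.
i ends at 7, j ends at 6: the pointers have crossed (j < i), so scanning stops.

Swap pivot arr[0] with arr[6] to place pivot at position 6: [17, 20, 9, 16, 17, 22, 29]
Pivot position: 6

After partitioning with pivot 29, the array becomes [17, 20, 9, 16, 17, 22, 29]. The pivot is placed at index 6. All elements to the left of the pivot are <= 29, and all elements to the right are > 29.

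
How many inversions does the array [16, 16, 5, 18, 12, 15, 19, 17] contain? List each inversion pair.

Finding inversions in [16, 16, 5, 18, 12, 15, 19, 17]:

(0, 2): arr[0]=16 > arr[2]=5
(0, 4): arr[0]=16 > arr[4]=12
(0, 5): arr[0]=16 > arr[5]=15
(1, 2): arr[1]=16 > arr[2]=5
(1, 4): arr[1]=16 > arr[4]=12
(1, 5): arr[1]=16 > arr[5]=15
(3, 4): arr[3]=18 > arr[4]=12
(3, 5): arr[3]=18 > arr[5]=15
(3, 7): arr[3]=18 > arr[7]=17
(6, 7): arr[6]=19 > arr[7]=17

Total inversions: 10

The array has 10 inversion(s): (0,2), (0,4), (0,5), (1,2), (1,4), (1,5), (3,4), (3,5), (3,7), (6,7). Each pair (i,j) satisfies i < j and arr[i] > arr[j].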